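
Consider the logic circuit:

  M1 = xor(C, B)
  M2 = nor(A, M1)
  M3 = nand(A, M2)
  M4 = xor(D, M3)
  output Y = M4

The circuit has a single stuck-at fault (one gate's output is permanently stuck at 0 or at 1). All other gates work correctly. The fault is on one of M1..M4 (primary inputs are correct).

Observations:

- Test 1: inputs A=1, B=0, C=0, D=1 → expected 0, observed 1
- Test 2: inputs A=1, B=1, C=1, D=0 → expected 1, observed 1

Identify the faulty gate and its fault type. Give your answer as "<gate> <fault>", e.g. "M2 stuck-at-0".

Fault-free values for test 1 (A=1, B=0, C=0, D=1): M1=0, M2=0, M3=1, M4=0, giving Y=0. Observed 1.
Test 1: faults giving observed 1 are {M2 stuck-at-1, M3 stuck-at-0, M4 stuck-at-1}.
Test 2 (A=1, B=1, C=1, D=0): fault-free M1=0, M2=0, M3=1, M4=1 → 1; observed 1. Eliminates M2 stuck-at-1, M3 stuck-at-0.
Only M4 stuck-at-1 is consistent with every test.

M4 stuck-at-1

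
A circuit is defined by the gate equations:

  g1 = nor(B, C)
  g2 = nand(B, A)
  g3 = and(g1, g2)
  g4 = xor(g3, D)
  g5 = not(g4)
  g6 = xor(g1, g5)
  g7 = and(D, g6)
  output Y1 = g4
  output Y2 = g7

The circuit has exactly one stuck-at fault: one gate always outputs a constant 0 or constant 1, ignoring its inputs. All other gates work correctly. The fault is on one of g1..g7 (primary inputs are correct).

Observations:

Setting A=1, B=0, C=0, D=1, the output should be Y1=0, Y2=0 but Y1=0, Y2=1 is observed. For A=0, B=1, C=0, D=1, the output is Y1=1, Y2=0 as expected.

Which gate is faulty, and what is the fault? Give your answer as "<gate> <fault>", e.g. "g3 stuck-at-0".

Fault-free values for test 1 (A=1, B=0, C=0, D=1): g1=1, g2=1, g3=1, g4=0, g5=1, g6=0, g7=0, giving Y1=0, Y2=0. Observed Y1=0, Y2=1.
Test 1: faults giving observed Y1=0, Y2=1 are {g5 stuck-at-0, g6 stuck-at-1, g7 stuck-at-1}.
Test 2 (A=0, B=1, C=0, D=1): fault-free g1=0, g2=1, g3=0, g4=1, g5=0, g6=0, g7=0 → Y1=1, Y2=0; observed Y1=1, Y2=0. Eliminates g6 stuck-at-1, g7 stuck-at-1.
Only g5 stuck-at-0 is consistent with every test.

g5 stuck-at-0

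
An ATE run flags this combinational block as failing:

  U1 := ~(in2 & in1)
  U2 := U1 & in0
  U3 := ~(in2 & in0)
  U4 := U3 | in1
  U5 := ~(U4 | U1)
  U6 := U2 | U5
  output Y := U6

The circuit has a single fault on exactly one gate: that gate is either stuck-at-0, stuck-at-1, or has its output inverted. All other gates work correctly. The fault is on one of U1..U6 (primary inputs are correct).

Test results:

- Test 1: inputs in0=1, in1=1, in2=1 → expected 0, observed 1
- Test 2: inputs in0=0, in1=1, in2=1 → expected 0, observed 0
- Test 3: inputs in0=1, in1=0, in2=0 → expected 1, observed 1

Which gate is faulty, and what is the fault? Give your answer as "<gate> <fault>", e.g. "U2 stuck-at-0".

U1 stuck-at-1

Fault-free values for test 1 (in0=1, in1=1, in2=1): U1=0, U2=0, U3=0, U4=1, U5=0, U6=0, giving Y=0. Observed 1.
Test 1: faults giving observed 1 are {U1 stuck-at-1, U1 inverted output, U2 stuck-at-1, U2 inverted output, U4 stuck-at-0, U4 inverted output, U5 stuck-at-1, U5 inverted output, U6 stuck-at-1, U6 inverted output}.
Test 2 (in0=0, in1=1, in2=1): fault-free U1=0, U2=0, U3=1, U4=1, U5=0, U6=0 → 0; observed 0. Eliminates U2 stuck-at-1, U2 inverted output, U4 stuck-at-0, U4 inverted output, U5 stuck-at-1, U5 inverted output, U6 stuck-at-1, U6 inverted output.
Test 3 (in0=1, in1=0, in2=0): fault-free U1=1, U2=1, U3=1, U4=1, U5=0, U6=1 → 1; observed 1. Eliminates U1 inverted output.
Only U1 stuck-at-1 is consistent with every test.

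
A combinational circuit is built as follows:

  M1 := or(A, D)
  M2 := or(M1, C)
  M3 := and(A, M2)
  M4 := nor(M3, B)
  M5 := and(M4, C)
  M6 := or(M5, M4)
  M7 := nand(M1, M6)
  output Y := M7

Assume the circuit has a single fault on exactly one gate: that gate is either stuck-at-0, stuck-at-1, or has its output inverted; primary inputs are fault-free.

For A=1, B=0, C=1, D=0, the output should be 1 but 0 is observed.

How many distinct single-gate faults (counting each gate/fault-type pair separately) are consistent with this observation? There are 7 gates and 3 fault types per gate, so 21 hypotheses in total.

12

Fault-free: M1=1, M2=1, M3=1, M4=0, M5=0, M6=0, M7=1 → 1. Observed 0.
  M1: none of the 3 fault types match ✗
  M2: stuck-at-0, inverted output ✓; others ✗
  M3: stuck-at-0, inverted output ✓; others ✗
  M4: stuck-at-1, inverted output ✓; others ✗
  M5: stuck-at-1, inverted output ✓; others ✗
  M6: stuck-at-1, inverted output ✓; others ✗
  M7: stuck-at-0, inverted output ✓; others ✗
Consistent faults: {M2 stuck-at-0, M2 inverted output, M3 stuck-at-0, M3 inverted output, M4 stuck-at-1, M4 inverted output, M5 stuck-at-1, M5 inverted output, M6 stuck-at-1, M6 inverted output, M7 stuck-at-0, M7 inverted output} — 12 in all.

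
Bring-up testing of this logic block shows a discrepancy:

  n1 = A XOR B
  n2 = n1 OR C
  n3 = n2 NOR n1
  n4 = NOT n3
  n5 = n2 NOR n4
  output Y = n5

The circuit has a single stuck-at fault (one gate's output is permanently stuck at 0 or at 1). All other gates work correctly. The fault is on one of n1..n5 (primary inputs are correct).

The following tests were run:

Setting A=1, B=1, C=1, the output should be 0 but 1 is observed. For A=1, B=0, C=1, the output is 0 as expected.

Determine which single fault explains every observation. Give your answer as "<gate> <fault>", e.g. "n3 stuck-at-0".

n2 stuck-at-0

Fault-free values for test 1 (A=1, B=1, C=1): n1=0, n2=1, n3=0, n4=1, n5=0, giving Y=0. Observed 1.
Test 1: faults giving observed 1 are {n2 stuck-at-0, n5 stuck-at-1}.
Test 2 (A=1, B=0, C=1): fault-free n1=1, n2=1, n3=0, n4=1, n5=0 → 0; observed 0. Eliminates n5 stuck-at-1.
Only n2 stuck-at-0 is consistent with every test.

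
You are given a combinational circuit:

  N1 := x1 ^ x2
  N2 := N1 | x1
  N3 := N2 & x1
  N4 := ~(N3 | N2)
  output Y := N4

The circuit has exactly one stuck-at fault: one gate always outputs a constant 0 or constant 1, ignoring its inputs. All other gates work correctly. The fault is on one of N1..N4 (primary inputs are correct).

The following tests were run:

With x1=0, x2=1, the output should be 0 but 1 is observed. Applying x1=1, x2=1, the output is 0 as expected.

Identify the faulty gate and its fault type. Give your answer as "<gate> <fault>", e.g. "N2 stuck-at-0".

Fault-free values for test 1 (x1=0, x2=1): N1=1, N2=1, N3=0, N4=0, giving Y=0. Observed 1.
Test 1: faults giving observed 1 are {N1 stuck-at-0, N2 stuck-at-0, N4 stuck-at-1}.
Test 2 (x1=1, x2=1): fault-free N1=0, N2=1, N3=1, N4=0 → 0; observed 0. Eliminates N2 stuck-at-0, N4 stuck-at-1.
Only N1 stuck-at-0 is consistent with every test.

N1 stuck-at-0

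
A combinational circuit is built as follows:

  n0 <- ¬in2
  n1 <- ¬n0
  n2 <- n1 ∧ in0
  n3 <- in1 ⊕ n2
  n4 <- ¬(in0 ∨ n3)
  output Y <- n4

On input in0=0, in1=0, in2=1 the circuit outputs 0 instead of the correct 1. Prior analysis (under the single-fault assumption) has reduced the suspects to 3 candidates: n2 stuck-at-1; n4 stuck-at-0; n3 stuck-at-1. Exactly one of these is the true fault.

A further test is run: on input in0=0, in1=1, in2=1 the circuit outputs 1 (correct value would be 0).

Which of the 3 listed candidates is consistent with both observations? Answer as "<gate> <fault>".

Evaluate each candidate on input in0=0, in1=1, in2=1:
  n2 stuck-at-1: n0=0, n1=1, n2=1 [stuck-at-1], n3=0, n4=1 → 1 — matches
  n4 stuck-at-0: n0=0, n1=1, n2=0, n3=1, n4=0 [stuck-at-0] → 0 — eliminated
  n3 stuck-at-1: n0=0, n1=1, n2=0, n3=1 [stuck-at-1], n4=0 → 0 — eliminated
Only n2 stuck-at-1 reproduces the observed 1.

n2 stuck-at-1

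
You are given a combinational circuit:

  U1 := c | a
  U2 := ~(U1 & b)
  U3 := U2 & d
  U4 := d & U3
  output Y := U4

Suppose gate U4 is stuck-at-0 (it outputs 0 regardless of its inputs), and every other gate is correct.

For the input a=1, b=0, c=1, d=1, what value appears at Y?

Propagate with U4 forced: U1=1, U2=1, U3=1, U4=0 [stuck-at-0].
So Y = 0. (Without the fault it would be 1.)

0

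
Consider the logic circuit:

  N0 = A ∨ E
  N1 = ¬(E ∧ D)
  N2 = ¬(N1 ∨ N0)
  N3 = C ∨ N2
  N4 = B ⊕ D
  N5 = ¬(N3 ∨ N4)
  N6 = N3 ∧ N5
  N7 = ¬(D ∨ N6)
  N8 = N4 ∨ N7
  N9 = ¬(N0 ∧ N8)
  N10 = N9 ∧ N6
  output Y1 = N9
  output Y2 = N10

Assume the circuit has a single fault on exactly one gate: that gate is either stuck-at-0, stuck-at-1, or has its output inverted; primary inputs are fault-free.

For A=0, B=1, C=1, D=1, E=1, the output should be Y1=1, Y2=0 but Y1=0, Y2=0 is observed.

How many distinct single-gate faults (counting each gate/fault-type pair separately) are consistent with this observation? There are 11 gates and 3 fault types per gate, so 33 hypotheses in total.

8

Fault-free: N0=1, N1=0, N2=0, N3=1, N4=0, N5=0, N6=0, N7=0, N8=0, N9=1, N10=0 → Y1=1, Y2=0. Observed Y1=0, Y2=0.
  N0: none of the 3 fault types match ✗
  N1: none of the 3 fault types match ✗
  N2: none of the 3 fault types match ✗
  N3: none of the 3 fault types match ✗
  N4: stuck-at-1, inverted output ✓; others ✗
  N5: none of the 3 fault types match ✗
  N6: none of the 3 fault types match ✗
  N7: stuck-at-1, inverted output ✓; others ✗
  N8: stuck-at-1, inverted output ✓; others ✗
  N9: stuck-at-0, inverted output ✓; others ✗
  N10: none of the 3 fault types match ✗
Consistent faults: {N4 stuck-at-1, N4 inverted output, N7 stuck-at-1, N7 inverted output, N8 stuck-at-1, N8 inverted output, N9 stuck-at-0, N9 inverted output} — 8 in all.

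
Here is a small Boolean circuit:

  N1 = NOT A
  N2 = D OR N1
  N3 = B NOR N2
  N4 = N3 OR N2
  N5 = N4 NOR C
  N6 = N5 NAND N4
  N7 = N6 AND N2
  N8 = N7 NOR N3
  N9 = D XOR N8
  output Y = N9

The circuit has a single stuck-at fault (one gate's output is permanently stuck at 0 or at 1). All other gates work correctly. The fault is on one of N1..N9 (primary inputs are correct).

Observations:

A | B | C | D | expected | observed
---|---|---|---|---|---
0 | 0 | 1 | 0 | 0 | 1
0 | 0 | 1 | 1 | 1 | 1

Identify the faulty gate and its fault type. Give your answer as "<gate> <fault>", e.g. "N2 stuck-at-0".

N9 stuck-at-1

Fault-free values for test 1 (A=0, B=0, C=1, D=0): N1=1, N2=1, N3=0, N4=1, N5=0, N6=1, N7=1, N8=0, N9=0, giving Y=0. Observed 1.
Test 1: faults giving observed 1 are {N5 stuck-at-1, N6 stuck-at-0, N7 stuck-at-0, N8 stuck-at-1, N9 stuck-at-1}.
Test 2 (A=0, B=0, C=1, D=1): fault-free N1=1, N2=1, N3=0, N4=1, N5=0, N6=1, N7=1, N8=0, N9=1 → 1; observed 1. Eliminates N5 stuck-at-1, N6 stuck-at-0, N7 stuck-at-0, N8 stuck-at-1.
Only N9 stuck-at-1 is consistent with every test.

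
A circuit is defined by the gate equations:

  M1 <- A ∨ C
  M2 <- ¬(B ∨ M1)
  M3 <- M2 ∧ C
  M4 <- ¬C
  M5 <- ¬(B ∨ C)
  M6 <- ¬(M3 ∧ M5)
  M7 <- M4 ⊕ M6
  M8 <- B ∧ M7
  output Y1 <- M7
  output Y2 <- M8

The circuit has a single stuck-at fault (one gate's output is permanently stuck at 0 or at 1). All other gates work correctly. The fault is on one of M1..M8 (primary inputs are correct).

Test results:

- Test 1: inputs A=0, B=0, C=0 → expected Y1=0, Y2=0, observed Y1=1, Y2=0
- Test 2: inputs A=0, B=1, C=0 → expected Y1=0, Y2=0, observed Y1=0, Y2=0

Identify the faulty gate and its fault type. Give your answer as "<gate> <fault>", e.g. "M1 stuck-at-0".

M3 stuck-at-1

Fault-free values for test 1 (A=0, B=0, C=0): M1=0, M2=1, M3=0, M4=1, M5=1, M6=1, M7=0, M8=0, giving Y1=0, Y2=0. Observed Y1=1, Y2=0.
Test 1: faults giving observed Y1=1, Y2=0 are {M3 stuck-at-1, M4 stuck-at-0, M6 stuck-at-0, M7 stuck-at-1}.
Test 2 (A=0, B=1, C=0): fault-free M1=0, M2=0, M3=0, M4=1, M5=0, M6=1, M7=0, M8=0 → Y1=0, Y2=0; observed Y1=0, Y2=0. Eliminates M4 stuck-at-0, M6 stuck-at-0, M7 stuck-at-1.
Only M3 stuck-at-1 is consistent with every test.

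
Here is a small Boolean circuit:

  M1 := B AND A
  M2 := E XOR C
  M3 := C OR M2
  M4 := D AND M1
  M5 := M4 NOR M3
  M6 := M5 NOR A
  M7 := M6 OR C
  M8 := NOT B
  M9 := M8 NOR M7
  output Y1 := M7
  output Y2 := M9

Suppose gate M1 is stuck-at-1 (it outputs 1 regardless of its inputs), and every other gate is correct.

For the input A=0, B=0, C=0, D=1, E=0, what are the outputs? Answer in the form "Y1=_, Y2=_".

Y1=1, Y2=0

Propagate with M1 forced: M1=1 [stuck-at-1], M2=0, M3=0, M4=1, M5=0, M6=1, M7=1, M8=1, M9=0.
So the outputs are Y1=1, Y2=0. (Without the fault they would be Y1=0, Y2=0.)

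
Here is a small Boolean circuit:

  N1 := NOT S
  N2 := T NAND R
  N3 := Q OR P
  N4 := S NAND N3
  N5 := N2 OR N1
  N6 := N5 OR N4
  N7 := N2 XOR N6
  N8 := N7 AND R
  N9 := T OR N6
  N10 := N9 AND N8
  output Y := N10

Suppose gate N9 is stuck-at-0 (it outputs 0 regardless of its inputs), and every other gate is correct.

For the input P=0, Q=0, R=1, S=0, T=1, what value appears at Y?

Propagate with N9 forced: N1=1, N2=0, N3=0, N4=1, N5=1, N6=1, N7=1, N8=1, N9=0 [stuck-at-0], N10=0.
So Y = 0. (Without the fault it would be 1.)

0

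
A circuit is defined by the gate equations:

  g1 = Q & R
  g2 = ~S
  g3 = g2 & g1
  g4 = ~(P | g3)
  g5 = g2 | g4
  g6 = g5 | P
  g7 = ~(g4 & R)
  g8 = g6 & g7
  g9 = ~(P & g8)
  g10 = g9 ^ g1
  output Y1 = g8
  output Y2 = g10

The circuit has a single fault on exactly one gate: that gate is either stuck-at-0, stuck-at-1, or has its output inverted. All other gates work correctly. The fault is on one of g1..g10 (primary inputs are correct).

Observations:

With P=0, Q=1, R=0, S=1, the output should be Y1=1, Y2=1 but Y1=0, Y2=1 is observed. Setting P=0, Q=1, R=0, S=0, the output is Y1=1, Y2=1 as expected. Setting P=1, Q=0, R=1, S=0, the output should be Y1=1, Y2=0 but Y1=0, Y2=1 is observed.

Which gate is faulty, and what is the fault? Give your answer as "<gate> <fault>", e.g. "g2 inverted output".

Fault-free values for test 1 (P=0, Q=1, R=0, S=1): g1=0, g2=0, g3=0, g4=1, g5=1, g6=1, g7=1, g8=1, g9=1, g10=1, giving Y1=1, Y2=1. Observed Y1=0, Y2=1.
Test 1: faults giving observed Y1=0, Y2=1 are {g3 stuck-at-1, g3 inverted output, g4 stuck-at-0, g4 inverted output, g5 stuck-at-0, g5 inverted output, g6 stuck-at-0, g6 inverted output, g7 stuck-at-0, g7 inverted output, g8 stuck-at-0, g8 inverted output}.
Test 2 (P=0, Q=1, R=0, S=0): fault-free g1=0, g2=1, g3=0, g4=1, g5=1, g6=1, g7=1, g8=1, g9=1, g10=1 → Y1=1, Y2=1; observed Y1=1, Y2=1. Eliminates g5 stuck-at-0, g5 inverted output, g6 stuck-at-0, g6 inverted output, g7 stuck-at-0, g7 inverted output, g8 stuck-at-0, g8 inverted output.
Test 3 (P=1, Q=0, R=1, S=0): fault-free g1=0, g2=1, g3=0, g4=0, g5=1, g6=1, g7=1, g8=1, g9=0, g10=0 → Y1=1, Y2=0; observed Y1=0, Y2=1. Eliminates g3 stuck-at-1, g3 inverted output, g4 stuck-at-0.
Only g4 inverted output is consistent with every test.

g4 inverted output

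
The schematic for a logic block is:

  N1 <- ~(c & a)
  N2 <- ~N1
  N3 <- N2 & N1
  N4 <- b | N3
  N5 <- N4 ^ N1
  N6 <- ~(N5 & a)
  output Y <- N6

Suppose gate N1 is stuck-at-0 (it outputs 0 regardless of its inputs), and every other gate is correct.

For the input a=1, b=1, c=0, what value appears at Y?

Propagate with N1 forced: N1=0 [stuck-at-0], N2=1, N3=0, N4=1, N5=1, N6=0.
So Y = 0. (Without the fault it would be 1.)

0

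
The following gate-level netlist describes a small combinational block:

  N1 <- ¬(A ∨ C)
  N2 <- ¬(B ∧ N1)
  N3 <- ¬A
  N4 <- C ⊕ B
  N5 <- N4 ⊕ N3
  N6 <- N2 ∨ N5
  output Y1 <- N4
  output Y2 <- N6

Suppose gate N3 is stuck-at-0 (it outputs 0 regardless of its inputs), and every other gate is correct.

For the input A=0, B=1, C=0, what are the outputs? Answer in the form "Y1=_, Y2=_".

Y1=1, Y2=1

Propagate with N3 forced: N1=1, N2=0, N3=0 [stuck-at-0], N4=1, N5=1, N6=1.
So the outputs are Y1=1, Y2=1. (Without the fault they would be Y1=1, Y2=0.)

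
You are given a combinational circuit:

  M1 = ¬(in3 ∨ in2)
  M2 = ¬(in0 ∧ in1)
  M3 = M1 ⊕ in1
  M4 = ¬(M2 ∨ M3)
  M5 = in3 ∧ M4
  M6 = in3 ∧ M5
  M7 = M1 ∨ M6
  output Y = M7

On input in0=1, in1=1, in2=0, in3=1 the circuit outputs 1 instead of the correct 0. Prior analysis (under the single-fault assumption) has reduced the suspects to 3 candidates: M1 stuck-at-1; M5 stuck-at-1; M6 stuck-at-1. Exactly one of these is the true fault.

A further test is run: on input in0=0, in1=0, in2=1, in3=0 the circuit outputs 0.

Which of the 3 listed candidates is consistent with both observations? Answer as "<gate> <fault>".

Evaluate each candidate on input in0=0, in1=0, in2=1, in3=0:
  M1 stuck-at-1: M1=1 [stuck-at-1], M2=1, M3=1, M4=0, M5=0, M6=0, M7=1 → 1 — eliminated
  M5 stuck-at-1: M1=0, M2=1, M3=0, M4=0, M5=1 [stuck-at-1], M6=0, M7=0 → 0 — matches
  M6 stuck-at-1: M1=0, M2=1, M3=0, M4=0, M5=0, M6=1 [stuck-at-1], M7=1 → 1 — eliminated
Only M5 stuck-at-1 reproduces the observed 0.

M5 stuck-at-1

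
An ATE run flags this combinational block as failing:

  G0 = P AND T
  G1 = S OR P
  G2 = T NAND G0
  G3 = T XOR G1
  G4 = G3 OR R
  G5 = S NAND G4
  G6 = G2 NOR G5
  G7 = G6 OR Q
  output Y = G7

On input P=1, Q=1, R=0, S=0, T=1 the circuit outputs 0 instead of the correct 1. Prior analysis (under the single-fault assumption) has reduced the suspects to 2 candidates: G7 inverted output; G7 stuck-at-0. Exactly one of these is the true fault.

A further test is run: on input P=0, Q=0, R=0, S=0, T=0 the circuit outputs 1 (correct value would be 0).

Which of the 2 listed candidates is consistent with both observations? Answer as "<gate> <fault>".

G7 inverted output

Evaluate each candidate on input P=0, Q=0, R=0, S=0, T=0:
  G7 inverted output: G0=0, G1=0, G2=1, G3=0, G4=0, G5=1, G6=0, G7=1 [inverted output] → 1 — matches
  G7 stuck-at-0: G0=0, G1=0, G2=1, G3=0, G4=0, G5=1, G6=0, G7=0 [stuck-at-0] → 0 — eliminated
Only G7 inverted output reproduces the observed 1.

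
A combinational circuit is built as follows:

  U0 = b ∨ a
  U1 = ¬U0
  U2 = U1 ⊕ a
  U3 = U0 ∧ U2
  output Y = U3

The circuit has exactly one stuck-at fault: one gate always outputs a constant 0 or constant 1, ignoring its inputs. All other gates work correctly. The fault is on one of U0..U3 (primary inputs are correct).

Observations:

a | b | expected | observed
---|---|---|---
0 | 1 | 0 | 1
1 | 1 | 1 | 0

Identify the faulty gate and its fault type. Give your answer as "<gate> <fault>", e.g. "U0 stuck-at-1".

U1 stuck-at-1

Fault-free values for test 1 (a=0, b=1): U0=1, U1=0, U2=0, U3=0, giving Y=0. Observed 1.
Test 1: faults giving observed 1 are {U1 stuck-at-1, U2 stuck-at-1, U3 stuck-at-1}.
Test 2 (a=1, b=1): fault-free U0=1, U1=0, U2=1, U3=1 → 1; observed 0. Eliminates U2 stuck-at-1, U3 stuck-at-1.
Only U1 stuck-at-1 is consistent with every test.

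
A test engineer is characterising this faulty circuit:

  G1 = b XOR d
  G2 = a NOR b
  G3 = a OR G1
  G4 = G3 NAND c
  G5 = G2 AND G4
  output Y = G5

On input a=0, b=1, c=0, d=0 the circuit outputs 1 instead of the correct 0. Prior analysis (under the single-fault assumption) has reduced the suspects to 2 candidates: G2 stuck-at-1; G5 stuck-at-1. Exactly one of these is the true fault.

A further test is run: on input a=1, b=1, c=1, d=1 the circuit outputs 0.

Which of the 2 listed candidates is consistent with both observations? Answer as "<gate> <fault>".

G2 stuck-at-1

Evaluate each candidate on input a=1, b=1, c=1, d=1:
  G2 stuck-at-1: G1=0, G2=1 [stuck-at-1], G3=1, G4=0, G5=0 → 0 — matches
  G5 stuck-at-1: G1=0, G2=0, G3=1, G4=0, G5=1 [stuck-at-1] → 1 — eliminated
Only G2 stuck-at-1 reproduces the observed 0.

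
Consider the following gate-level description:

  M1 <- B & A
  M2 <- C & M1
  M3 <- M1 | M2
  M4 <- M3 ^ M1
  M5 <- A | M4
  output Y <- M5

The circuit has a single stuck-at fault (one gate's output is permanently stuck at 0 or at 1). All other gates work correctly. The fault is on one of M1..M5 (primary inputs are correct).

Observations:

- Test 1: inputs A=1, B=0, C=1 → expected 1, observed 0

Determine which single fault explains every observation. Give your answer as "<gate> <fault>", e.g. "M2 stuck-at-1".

M5 stuck-at-0

Fault-free values for test 1 (A=1, B=0, C=1): M1=0, M2=0, M3=0, M4=0, M5=1, giving Y=1. Observed 0.
Test 1: faults giving observed 0 are {M5 stuck-at-0}.
Only M5 stuck-at-0 is consistent with every test.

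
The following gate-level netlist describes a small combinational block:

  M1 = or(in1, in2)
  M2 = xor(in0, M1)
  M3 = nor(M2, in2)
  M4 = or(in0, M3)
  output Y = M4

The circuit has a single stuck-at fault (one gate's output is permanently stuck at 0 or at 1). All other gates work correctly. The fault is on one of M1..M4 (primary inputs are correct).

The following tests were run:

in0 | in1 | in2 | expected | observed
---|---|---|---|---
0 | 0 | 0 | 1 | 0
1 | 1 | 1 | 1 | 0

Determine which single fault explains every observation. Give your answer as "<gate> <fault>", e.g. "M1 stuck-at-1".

Fault-free values for test 1 (in0=0, in1=0, in2=0): M1=0, M2=0, M3=1, M4=1, giving Y=1. Observed 0.
Test 1: faults giving observed 0 are {M1 stuck-at-1, M2 stuck-at-1, M3 stuck-at-0, M4 stuck-at-0}.
Test 2 (in0=1, in1=1, in2=1): fault-free M1=1, M2=0, M3=0, M4=1 → 1; observed 0. Eliminates M1 stuck-at-1, M2 stuck-at-1, M3 stuck-at-0.
Only M4 stuck-at-0 is consistent with every test.

M4 stuck-at-0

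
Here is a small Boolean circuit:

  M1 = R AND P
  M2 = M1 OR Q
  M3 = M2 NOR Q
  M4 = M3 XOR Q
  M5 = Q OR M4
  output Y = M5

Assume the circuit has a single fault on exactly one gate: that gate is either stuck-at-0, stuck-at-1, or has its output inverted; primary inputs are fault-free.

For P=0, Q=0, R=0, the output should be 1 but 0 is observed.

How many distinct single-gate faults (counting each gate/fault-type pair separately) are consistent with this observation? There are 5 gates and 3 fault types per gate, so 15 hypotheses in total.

10

Fault-free: M1=0, M2=0, M3=1, M4=1, M5=1 → 1. Observed 0.
  M1: stuck-at-1, inverted output ✓; others ✗
  M2: stuck-at-1, inverted output ✓; others ✗
  M3: stuck-at-0, inverted output ✓; others ✗
  M4: stuck-at-0, inverted output ✓; others ✗
  M5: stuck-at-0, inverted output ✓; others ✗
Consistent faults: {M1 stuck-at-1, M1 inverted output, M2 stuck-at-1, M2 inverted output, M3 stuck-at-0, M3 inverted output, M4 stuck-at-0, M4 inverted output, M5 stuck-at-0, M5 inverted output} — 10 in all.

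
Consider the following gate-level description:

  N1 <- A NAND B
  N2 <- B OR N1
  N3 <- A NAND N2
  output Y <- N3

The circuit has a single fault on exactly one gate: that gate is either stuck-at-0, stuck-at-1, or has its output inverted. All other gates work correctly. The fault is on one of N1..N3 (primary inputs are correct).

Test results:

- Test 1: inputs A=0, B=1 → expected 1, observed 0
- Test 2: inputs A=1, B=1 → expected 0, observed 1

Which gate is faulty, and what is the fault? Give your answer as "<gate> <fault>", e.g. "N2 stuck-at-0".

N3 inverted output

Fault-free values for test 1 (A=0, B=1): N1=1, N2=1, N3=1, giving Y=1. Observed 0.
Test 1: faults giving observed 0 are {N3 stuck-at-0, N3 inverted output}.
Test 2 (A=1, B=1): fault-free N1=0, N2=1, N3=0 → 0; observed 1. Eliminates N3 stuck-at-0.
Only N3 inverted output is consistent with every test.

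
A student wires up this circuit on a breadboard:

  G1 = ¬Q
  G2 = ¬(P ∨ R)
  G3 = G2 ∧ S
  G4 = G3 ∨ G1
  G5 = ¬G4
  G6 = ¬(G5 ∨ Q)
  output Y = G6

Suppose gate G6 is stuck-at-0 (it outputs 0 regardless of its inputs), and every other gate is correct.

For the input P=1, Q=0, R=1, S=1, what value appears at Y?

Propagate with G6 forced: G1=1, G2=0, G3=0, G4=1, G5=0, G6=0 [stuck-at-0].
So Y = 0. (Without the fault it would be 1.)

0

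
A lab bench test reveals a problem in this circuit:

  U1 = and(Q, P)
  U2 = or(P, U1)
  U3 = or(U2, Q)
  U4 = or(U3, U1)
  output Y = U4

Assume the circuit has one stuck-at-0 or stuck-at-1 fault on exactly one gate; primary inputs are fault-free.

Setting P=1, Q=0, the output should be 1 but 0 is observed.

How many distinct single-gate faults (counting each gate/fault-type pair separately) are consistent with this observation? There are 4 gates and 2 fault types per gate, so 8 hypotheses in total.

3

Fault-free: U1=0, U2=1, U3=1, U4=1 → 1. Observed 0.
  U1 stuck-at-0: output 1 ✗
  U1 stuck-at-1: output 1 ✗
  U2 stuck-at-0: output 0 ✓
  U2 stuck-at-1: output 1 ✗
  U3 stuck-at-0: output 0 ✓
  U3 stuck-at-1: output 1 ✗
  U4 stuck-at-0: output 0 ✓
  U4 stuck-at-1: output 1 ✗
Consistent faults: {U2 stuck-at-0, U3 stuck-at-0, U4 stuck-at-0} — 3 in all.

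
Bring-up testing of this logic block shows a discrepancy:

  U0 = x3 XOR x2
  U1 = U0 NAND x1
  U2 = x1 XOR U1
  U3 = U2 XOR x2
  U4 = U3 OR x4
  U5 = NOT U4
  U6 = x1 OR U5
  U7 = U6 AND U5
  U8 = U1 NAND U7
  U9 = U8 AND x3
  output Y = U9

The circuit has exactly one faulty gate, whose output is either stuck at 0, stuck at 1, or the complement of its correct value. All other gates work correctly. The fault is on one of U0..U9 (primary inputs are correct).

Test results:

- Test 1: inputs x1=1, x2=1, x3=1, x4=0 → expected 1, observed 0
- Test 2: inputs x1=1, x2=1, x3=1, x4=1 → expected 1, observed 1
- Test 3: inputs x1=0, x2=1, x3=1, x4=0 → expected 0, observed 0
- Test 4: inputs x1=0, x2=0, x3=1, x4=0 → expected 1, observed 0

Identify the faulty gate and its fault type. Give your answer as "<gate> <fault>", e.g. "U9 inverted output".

U3 stuck-at-0

Fault-free values for test 1 (x1=1, x2=1, x3=1, x4=0): U0=0, U1=1, U2=0, U3=1, U4=1, U5=0, U6=1, U7=0, U8=1, U9=1, giving Y=1. Observed 0.
Test 1: faults giving observed 0 are {U2 stuck-at-1, U2 inverted output, U3 stuck-at-0, U3 inverted output, U4 stuck-at-0, U4 inverted output, U5 stuck-at-1, U5 inverted output, U7 stuck-at-1, U7 inverted output, U8 stuck-at-0, U8 inverted output, U9 stuck-at-0, U9 inverted output}.
Test 2 (x1=1, x2=1, x3=1, x4=1): fault-free U0=0, U1=1, U2=0, U3=1, U4=1, U5=0, U6=1, U7=0, U8=1, U9=1 → 1; observed 1. Eliminates U4 stuck-at-0, U4 inverted output, U5 stuck-at-1, U5 inverted output, U7 stuck-at-1, U7 inverted output, U8 stuck-at-0, U8 inverted output, U9 stuck-at-0, U9 inverted output.
Test 3 (x1=0, x2=1, x3=1, x4=0): fault-free U0=0, U1=1, U2=1, U3=0, U4=0, U5=1, U6=1, U7=1, U8=0, U9=0 → 0; observed 0. Eliminates U2 inverted output, U3 inverted output.
Test 4 (x1=0, x2=0, x3=1, x4=0): fault-free U0=1, U1=1, U2=1, U3=1, U4=1, U5=0, U6=0, U7=0, U8=1, U9=1 → 1; observed 0. Eliminates U2 stuck-at-1.
Only U3 stuck-at-0 is consistent with every test.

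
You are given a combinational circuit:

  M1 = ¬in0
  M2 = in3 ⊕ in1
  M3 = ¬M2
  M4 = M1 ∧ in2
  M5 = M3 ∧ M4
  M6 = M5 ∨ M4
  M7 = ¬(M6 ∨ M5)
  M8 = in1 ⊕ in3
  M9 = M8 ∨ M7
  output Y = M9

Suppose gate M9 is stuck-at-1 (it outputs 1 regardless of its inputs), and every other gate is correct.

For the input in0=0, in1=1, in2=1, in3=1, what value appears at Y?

Propagate with M9 forced: M1=1, M2=0, M3=1, M4=1, M5=1, M6=1, M7=0, M8=0, M9=1 [stuck-at-1].
So Y = 1. (Without the fault it would be 0.)

1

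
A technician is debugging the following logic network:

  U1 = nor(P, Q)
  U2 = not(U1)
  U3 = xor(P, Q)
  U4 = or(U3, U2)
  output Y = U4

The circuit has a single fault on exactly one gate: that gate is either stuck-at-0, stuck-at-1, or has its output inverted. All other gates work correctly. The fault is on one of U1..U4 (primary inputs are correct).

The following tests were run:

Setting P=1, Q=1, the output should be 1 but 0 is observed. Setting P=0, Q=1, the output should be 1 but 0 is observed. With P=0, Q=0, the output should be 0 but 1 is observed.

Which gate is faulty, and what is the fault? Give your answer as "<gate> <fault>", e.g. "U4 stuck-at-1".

Fault-free values for test 1 (P=1, Q=1): U1=0, U2=1, U3=0, U4=1, giving Y=1. Observed 0.
Test 1: faults giving observed 0 are {U1 stuck-at-1, U1 inverted output, U2 stuck-at-0, U2 inverted output, U4 stuck-at-0, U4 inverted output}.
Test 2 (P=0, Q=1): fault-free U1=0, U2=1, U3=1, U4=1 → 1; observed 0. Eliminates U1 stuck-at-1, U1 inverted output, U2 stuck-at-0, U2 inverted output.
Test 3 (P=0, Q=0): fault-free U1=1, U2=0, U3=0, U4=0 → 0; observed 1. Eliminates U4 stuck-at-0.
Only U4 inverted output is consistent with every test.

U4 inverted output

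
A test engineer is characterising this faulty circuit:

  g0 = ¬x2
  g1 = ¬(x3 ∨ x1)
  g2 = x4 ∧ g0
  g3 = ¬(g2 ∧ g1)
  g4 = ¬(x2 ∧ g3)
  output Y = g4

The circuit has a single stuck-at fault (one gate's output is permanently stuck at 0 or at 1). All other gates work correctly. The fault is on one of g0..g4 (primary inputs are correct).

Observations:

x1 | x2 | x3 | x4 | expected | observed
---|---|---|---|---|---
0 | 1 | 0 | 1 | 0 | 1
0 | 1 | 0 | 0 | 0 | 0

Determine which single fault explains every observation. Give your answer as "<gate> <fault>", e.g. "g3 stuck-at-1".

g0 stuck-at-1

Fault-free values for test 1 (x1=0, x2=1, x3=0, x4=1): g0=0, g1=1, g2=0, g3=1, g4=0, giving Y=0. Observed 1.
Test 1: faults giving observed 1 are {g0 stuck-at-1, g2 stuck-at-1, g3 stuck-at-0, g4 stuck-at-1}.
Test 2 (x1=0, x2=1, x3=0, x4=0): fault-free g0=0, g1=1, g2=0, g3=1, g4=0 → 0; observed 0. Eliminates g2 stuck-at-1, g3 stuck-at-0, g4 stuck-at-1.
Only g0 stuck-at-1 is consistent with every test.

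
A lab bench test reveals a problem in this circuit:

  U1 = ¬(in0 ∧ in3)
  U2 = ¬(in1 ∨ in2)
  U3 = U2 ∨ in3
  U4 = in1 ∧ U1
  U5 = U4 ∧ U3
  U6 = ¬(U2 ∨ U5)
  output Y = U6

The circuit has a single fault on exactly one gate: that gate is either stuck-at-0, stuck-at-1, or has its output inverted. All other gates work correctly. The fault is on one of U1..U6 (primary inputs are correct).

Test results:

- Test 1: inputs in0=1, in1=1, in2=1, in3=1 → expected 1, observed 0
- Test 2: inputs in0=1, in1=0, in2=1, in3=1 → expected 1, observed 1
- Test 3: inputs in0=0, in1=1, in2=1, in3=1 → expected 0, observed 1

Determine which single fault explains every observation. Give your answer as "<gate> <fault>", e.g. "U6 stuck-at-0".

Fault-free values for test 1 (in0=1, in1=1, in2=1, in3=1): U1=0, U2=0, U3=1, U4=0, U5=0, U6=1, giving Y=1. Observed 0.
Test 1: faults giving observed 0 are {U1 stuck-at-1, U1 inverted output, U2 stuck-at-1, U2 inverted output, U4 stuck-at-1, U4 inverted output, U5 stuck-at-1, U5 inverted output, U6 stuck-at-0, U6 inverted output}.
Test 2 (in0=1, in1=0, in2=1, in3=1): fault-free U1=0, U2=0, U3=1, U4=0, U5=0, U6=1 → 1; observed 1. Eliminates U2 stuck-at-1, U2 inverted output, U4 stuck-at-1, U4 inverted output, U5 stuck-at-1, U5 inverted output, U6 stuck-at-0, U6 inverted output.
Test 3 (in0=0, in1=1, in2=1, in3=1): fault-free U1=1, U2=0, U3=1, U4=1, U5=1, U6=0 → 0; observed 1. Eliminates U1 stuck-at-1.
Only U1 inverted output is consistent with every test.

U1 inverted output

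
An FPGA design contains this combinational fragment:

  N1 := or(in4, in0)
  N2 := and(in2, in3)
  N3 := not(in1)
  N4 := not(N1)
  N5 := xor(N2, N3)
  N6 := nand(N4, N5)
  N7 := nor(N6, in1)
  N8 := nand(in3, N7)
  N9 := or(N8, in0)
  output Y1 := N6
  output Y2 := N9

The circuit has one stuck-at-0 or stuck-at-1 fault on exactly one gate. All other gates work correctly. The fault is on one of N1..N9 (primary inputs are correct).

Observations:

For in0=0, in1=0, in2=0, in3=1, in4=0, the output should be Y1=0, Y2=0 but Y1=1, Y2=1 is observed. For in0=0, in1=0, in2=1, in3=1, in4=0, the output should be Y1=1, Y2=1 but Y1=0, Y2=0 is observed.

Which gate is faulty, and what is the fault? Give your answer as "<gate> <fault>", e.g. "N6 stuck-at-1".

N3 stuck-at-0

Fault-free values for test 1 (in0=0, in1=0, in2=0, in3=1, in4=0): N1=0, N2=0, N3=1, N4=1, N5=1, N6=0, N7=1, N8=0, N9=0, giving Y1=0, Y2=0. Observed Y1=1, Y2=1.
Test 1: faults giving observed Y1=1, Y2=1 are {N1 stuck-at-1, N2 stuck-at-1, N3 stuck-at-0, N4 stuck-at-0, N5 stuck-at-0, N6 stuck-at-1}.
Test 2 (in0=0, in1=0, in2=1, in3=1, in4=0): fault-free N1=0, N2=1, N3=1, N4=1, N5=0, N6=1, N7=0, N8=1, N9=1 → Y1=1, Y2=1; observed Y1=0, Y2=0. Eliminates N1 stuck-at-1, N2 stuck-at-1, N4 stuck-at-0, N5 stuck-at-0, N6 stuck-at-1.
Only N3 stuck-at-0 is consistent with every test.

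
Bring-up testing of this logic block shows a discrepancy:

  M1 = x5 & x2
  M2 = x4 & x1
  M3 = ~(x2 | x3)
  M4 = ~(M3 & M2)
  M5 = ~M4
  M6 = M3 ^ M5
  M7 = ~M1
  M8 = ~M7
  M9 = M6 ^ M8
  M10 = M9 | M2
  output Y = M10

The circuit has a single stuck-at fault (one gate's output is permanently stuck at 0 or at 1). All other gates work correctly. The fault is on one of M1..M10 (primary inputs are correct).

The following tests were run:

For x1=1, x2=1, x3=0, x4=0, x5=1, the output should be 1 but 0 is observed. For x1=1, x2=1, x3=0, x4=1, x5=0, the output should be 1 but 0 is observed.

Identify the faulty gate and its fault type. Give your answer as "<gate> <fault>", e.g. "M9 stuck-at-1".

Fault-free values for test 1 (x1=1, x2=1, x3=0, x4=0, x5=1): M1=1, M2=0, M3=0, M4=1, M5=0, M6=0, M7=0, M8=1, M9=1, M10=1, giving Y=1. Observed 0.
Test 1: faults giving observed 0 are {M1 stuck-at-0, M3 stuck-at-1, M4 stuck-at-0, M5 stuck-at-1, M6 stuck-at-1, M7 stuck-at-1, M8 stuck-at-0, M9 stuck-at-0, M10 stuck-at-0}.
Test 2 (x1=1, x2=1, x3=0, x4=1, x5=0): fault-free M1=0, M2=1, M3=0, M4=1, M5=0, M6=0, M7=1, M8=0, M9=0, M10=1 → 1; observed 0. Eliminates M1 stuck-at-0, M3 stuck-at-1, M4 stuck-at-0, M5 stuck-at-1, M6 stuck-at-1, M7 stuck-at-1, M8 stuck-at-0, M9 stuck-at-0.
Only M10 stuck-at-0 is consistent with every test.

M10 stuck-at-0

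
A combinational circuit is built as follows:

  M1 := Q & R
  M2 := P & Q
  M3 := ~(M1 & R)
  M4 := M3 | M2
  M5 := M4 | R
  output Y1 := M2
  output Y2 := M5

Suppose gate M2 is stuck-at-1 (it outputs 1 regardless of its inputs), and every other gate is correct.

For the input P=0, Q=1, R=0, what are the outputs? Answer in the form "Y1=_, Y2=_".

Y1=1, Y2=1

Propagate with M2 forced: M1=0, M2=1 [stuck-at-1], M3=1, M4=1, M5=1.
So the outputs are Y1=1, Y2=1. (Without the fault they would be Y1=0, Y2=1.)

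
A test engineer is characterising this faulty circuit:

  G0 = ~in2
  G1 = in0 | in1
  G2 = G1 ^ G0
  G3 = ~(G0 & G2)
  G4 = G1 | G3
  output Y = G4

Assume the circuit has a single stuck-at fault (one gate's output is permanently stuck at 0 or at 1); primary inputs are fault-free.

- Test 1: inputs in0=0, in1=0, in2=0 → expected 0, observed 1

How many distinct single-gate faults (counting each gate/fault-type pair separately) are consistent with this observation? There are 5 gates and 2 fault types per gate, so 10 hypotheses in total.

Fault-free: G0=1, G1=0, G2=1, G3=0, G4=0 → 0. Observed 1.
  G0 stuck-at-0: output 1 ✓
  G0 stuck-at-1: output 0 ✗
  G1 stuck-at-0: output 0 ✗
  G1 stuck-at-1: output 1 ✓
  G2 stuck-at-0: output 1 ✓
  G2 stuck-at-1: output 0 ✗
  G3 stuck-at-0: output 0 ✗
  G3 stuck-at-1: output 1 ✓
  G4 stuck-at-0: output 0 ✗
  G4 stuck-at-1: output 1 ✓
Consistent faults: {G0 stuck-at-0, G1 stuck-at-1, G2 stuck-at-0, G3 stuck-at-1, G4 stuck-at-1} — 5 in all.

5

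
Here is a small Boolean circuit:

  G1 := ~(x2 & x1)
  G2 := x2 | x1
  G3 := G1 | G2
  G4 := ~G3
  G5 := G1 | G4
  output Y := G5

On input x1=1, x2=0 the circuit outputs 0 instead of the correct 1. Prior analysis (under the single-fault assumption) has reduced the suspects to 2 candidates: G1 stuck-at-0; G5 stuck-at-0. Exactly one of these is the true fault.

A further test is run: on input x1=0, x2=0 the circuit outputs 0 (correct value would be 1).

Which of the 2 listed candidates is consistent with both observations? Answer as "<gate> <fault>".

Evaluate each candidate on input x1=0, x2=0:
  G1 stuck-at-0: G1=0 [stuck-at-0], G2=0, G3=0, G4=1, G5=1 → 1 — eliminated
  G5 stuck-at-0: G1=1, G2=0, G3=1, G4=0, G5=0 [stuck-at-0] → 0 — matches
Only G5 stuck-at-0 reproduces the observed 0.

G5 stuck-at-0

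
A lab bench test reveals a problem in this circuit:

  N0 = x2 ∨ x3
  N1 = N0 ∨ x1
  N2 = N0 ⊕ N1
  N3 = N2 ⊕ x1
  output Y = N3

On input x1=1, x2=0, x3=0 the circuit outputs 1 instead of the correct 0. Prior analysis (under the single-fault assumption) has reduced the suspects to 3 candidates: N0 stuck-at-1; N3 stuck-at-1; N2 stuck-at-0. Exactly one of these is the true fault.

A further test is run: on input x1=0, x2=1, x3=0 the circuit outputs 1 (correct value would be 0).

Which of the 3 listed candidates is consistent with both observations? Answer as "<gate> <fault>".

N3 stuck-at-1

Evaluate each candidate on input x1=0, x2=1, x3=0:
  N0 stuck-at-1: N0=1 [stuck-at-1], N1=1, N2=0, N3=0 → 0 — eliminated
  N3 stuck-at-1: N0=1, N1=1, N2=0, N3=1 [stuck-at-1] → 1 — matches
  N2 stuck-at-0: N0=1, N1=1, N2=0 [stuck-at-0], N3=0 → 0 — eliminated
Only N3 stuck-at-1 reproduces the observed 1.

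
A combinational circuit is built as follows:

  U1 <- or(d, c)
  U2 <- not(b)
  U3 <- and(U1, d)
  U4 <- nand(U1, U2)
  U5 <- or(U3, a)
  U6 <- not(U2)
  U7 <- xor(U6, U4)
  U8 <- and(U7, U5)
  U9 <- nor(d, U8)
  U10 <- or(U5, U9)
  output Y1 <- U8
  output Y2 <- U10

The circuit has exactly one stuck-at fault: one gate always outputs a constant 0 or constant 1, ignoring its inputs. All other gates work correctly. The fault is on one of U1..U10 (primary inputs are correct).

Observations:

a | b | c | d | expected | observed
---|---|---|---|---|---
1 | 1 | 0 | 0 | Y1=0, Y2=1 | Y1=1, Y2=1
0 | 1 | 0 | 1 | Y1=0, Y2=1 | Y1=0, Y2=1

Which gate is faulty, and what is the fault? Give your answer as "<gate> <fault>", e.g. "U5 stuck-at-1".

Fault-free values for test 1 (a=1, b=1, c=0, d=0): U1=0, U2=0, U3=0, U4=1, U5=1, U6=1, U7=0, U8=0, U9=1, U10=1, giving Y1=0, Y2=1. Observed Y1=1, Y2=1.
Test 1: faults giving observed Y1=1, Y2=1 are {U2 stuck-at-1, U4 stuck-at-0, U6 stuck-at-0, U7 stuck-at-1, U8 stuck-at-1}.
Test 2 (a=0, b=1, c=0, d=1): fault-free U1=1, U2=0, U3=1, U4=1, U5=1, U6=1, U7=0, U8=0, U9=0, U10=1 → Y1=0, Y2=1; observed Y1=0, Y2=1. Eliminates U4 stuck-at-0, U6 stuck-at-0, U7 stuck-at-1, U8 stuck-at-1.
Only U2 stuck-at-1 is consistent with every test.

U2 stuck-at-1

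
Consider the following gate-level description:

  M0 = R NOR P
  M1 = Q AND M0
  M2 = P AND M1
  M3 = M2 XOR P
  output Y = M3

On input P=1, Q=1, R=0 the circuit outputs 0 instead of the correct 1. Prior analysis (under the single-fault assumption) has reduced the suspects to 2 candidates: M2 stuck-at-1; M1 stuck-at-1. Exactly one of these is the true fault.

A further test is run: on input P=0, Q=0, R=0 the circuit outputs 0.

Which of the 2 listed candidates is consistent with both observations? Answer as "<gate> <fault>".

Evaluate each candidate on input P=0, Q=0, R=0:
  M2 stuck-at-1: M0=1, M1=0, M2=1 [stuck-at-1], M3=1 → 1 — eliminated
  M1 stuck-at-1: M0=1, M1=1 [stuck-at-1], M2=0, M3=0 → 0 — matches
Only M1 stuck-at-1 reproduces the observed 0.

M1 stuck-at-1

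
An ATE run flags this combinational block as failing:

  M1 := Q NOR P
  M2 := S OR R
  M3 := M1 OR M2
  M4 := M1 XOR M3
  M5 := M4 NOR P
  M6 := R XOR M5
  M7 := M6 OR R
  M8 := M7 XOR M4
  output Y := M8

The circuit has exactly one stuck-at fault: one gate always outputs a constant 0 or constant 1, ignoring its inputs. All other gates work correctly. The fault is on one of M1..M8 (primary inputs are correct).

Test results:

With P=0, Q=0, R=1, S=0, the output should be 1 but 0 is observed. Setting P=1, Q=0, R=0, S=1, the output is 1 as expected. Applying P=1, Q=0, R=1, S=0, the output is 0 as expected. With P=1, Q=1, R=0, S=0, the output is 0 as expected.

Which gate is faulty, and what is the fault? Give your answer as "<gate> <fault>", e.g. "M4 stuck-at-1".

M1 stuck-at-0

Fault-free values for test 1 (P=0, Q=0, R=1, S=0): M1=1, M2=1, M3=1, M4=0, M5=1, M6=0, M7=1, M8=1, giving Y=1. Observed 0.
Test 1: faults giving observed 0 are {M1 stuck-at-0, M3 stuck-at-0, M4 stuck-at-1, M7 stuck-at-0, M8 stuck-at-0}.
Test 2 (P=1, Q=0, R=0, S=1): fault-free M1=0, M2=1, M3=1, M4=1, M5=0, M6=0, M7=0, M8=1 → 1; observed 1. Eliminates M3 stuck-at-0, M8 stuck-at-0.
Test 3 (P=1, Q=0, R=1, S=0): fault-free M1=0, M2=1, M3=1, M4=1, M5=0, M6=1, M7=1, M8=0 → 0; observed 0. Eliminates M7 stuck-at-0.
Test 4 (P=1, Q=1, R=0, S=0): fault-free M1=0, M2=0, M3=0, M4=0, M5=0, M6=0, M7=0, M8=0 → 0; observed 0. Eliminates M4 stuck-at-1.
Only M1 stuck-at-0 is consistent with every test.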